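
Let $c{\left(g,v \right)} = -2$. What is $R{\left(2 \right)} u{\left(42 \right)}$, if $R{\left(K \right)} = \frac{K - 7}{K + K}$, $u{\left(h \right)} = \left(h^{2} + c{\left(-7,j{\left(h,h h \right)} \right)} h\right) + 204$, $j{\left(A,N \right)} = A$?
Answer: $-2355$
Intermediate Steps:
$u{\left(h \right)} = 204 + h^{2} - 2 h$ ($u{\left(h \right)} = \left(h^{2} - 2 h\right) + 204 = 204 + h^{2} - 2 h$)
$R{\left(K \right)} = \frac{-7 + K}{2 K}$
$R{\left(2 \right)} u{\left(42 \right)} = \frac{-7 + 2}{2 \cdot 2} \left(204 + 42^{2} - 84\right) = \frac{1}{2} \cdot \frac{1}{2} \left(-5\right) \left(204 + 1764 - 84\right) = \left(- \frac{5}{4}\right) 1884 = -2355$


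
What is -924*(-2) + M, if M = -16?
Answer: 1832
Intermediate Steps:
-924*(-2) + M = -924*(-2) - 16 = -154*(-12) - 16 = 1848 - 16 = 1832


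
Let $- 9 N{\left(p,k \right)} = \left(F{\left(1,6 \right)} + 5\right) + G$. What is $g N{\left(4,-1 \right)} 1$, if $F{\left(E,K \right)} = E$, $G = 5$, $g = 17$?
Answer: $- \frac{187}{9} \approx -20.778$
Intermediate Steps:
$N{\left(p,k \right)} = - \frac{11}{9}$ ($N{\left(p,k \right)} = - \frac{\left(1 + 5\right) + 5}{9} = - \frac{6 + 5}{9} = \left(- \frac{1}{9}\right) 11 = - \frac{11}{9}$)
$g N{\left(4,-1 \right)} 1 = 17 \left(- \frac{11}{9}\right) 1 = \left(- \frac{187}{9}\right) 1 = - \frac{187}{9}$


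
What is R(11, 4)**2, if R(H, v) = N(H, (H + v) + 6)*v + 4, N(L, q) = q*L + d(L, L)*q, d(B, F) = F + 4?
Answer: 4787344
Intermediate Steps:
d(B, F) = 4 + F
N(L, q) = L*q + q*(4 + L) (N(L, q) = q*L + (4 + L)*q = L*q + q*(4 + L))
R(H, v) = 4 + 2*v*(2 + H)*(6 + H + v) (R(H, v) = (2*((H + v) + 6)*(2 + H))*v + 4 = (2*(6 + H + v)*(2 + H))*v + 4 = (2*(2 + H)*(6 + H + v))*v + 4 = 2*v*(2 + H)*(6 + H + v) + 4 = 4 + 2*v*(2 + H)*(6 + H + v))
R(11, 4)**2 = (4 + 2*4*(2 + 11)*(6 + 11 + 4))**2 = (4 + 2*4*13*21)**2 = (4 + 2184)**2 = 2188**2 = 4787344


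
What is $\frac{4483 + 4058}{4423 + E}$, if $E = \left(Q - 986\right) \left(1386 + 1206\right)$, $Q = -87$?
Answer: $- \frac{8541}{2776793} \approx -0.0030758$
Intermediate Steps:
$E = -2781216$ ($E = \left(-87 - 986\right) \left(1386 + 1206\right) = \left(-1073\right) 2592 = -2781216$)
$\frac{4483 + 4058}{4423 + E} = \frac{4483 + 4058}{4423 - 2781216} = \frac{8541}{-2776793} = 8541 \left(- \frac{1}{2776793}\right) = - \frac{8541}{2776793}$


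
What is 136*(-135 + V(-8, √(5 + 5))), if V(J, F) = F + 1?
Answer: -18224 + 136*√10 ≈ -17794.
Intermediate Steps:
V(J, F) = 1 + F
136*(-135 + V(-8, √(5 + 5))) = 136*(-135 + (1 + √(5 + 5))) = 136*(-135 + (1 + √10)) = 136*(-134 + √10) = -18224 + 136*√10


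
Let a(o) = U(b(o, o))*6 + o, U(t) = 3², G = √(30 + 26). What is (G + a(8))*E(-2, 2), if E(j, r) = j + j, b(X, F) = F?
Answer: -248 - 8*√14 ≈ -277.93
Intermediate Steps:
E(j, r) = 2*j
G = 2*√14 (G = √56 = 2*√14 ≈ 7.4833)
U(t) = 9
a(o) = 54 + o (a(o) = 9*6 + o = 54 + o)
(G + a(8))*E(-2, 2) = (2*√14 + (54 + 8))*(2*(-2)) = (2*√14 + 62)*(-4) = (62 + 2*√14)*(-4) = -248 - 8*√14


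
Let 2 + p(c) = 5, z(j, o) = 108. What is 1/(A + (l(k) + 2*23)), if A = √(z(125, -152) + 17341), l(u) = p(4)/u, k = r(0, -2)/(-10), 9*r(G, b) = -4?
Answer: -454/18267 + 4*√17449/18267 ≈ 0.0040717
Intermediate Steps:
p(c) = 3 (p(c) = -2 + 5 = 3)
r(G, b) = -4/9 (r(G, b) = (⅑)*(-4) = -4/9)
k = 2/45 (k = -4/9/(-10) = -4/9*(-⅒) = 2/45 ≈ 0.044444)
l(u) = 3/u
A = √17449 (A = √(108 + 17341) = √17449 ≈ 132.09)
1/(A + (l(k) + 2*23)) = 1/(√17449 + (3/(2/45) + 2*23)) = 1/(√17449 + (3*(45/2) + 46)) = 1/(√17449 + (135/2 + 46)) = 1/(√17449 + 227/2) = 1/(227/2 + √17449)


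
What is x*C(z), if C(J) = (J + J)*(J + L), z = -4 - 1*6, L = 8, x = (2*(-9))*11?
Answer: -7920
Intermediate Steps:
x = -198 (x = -18*11 = -198)
z = -10 (z = -4 - 6 = -10)
C(J) = 2*J*(8 + J) (C(J) = (J + J)*(J + 8) = (2*J)*(8 + J) = 2*J*(8 + J))
x*C(z) = -396*(-10)*(8 - 10) = -396*(-10)*(-2) = -198*40 = -7920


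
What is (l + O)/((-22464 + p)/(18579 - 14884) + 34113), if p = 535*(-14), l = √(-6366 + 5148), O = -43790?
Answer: -161804050/126017581 + 3695*I*√1218/126017581 ≈ -1.284 + 0.0010233*I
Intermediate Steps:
l = I*√1218 (l = √(-1218) = I*√1218 ≈ 34.9*I)
p = -7490
(l + O)/((-22464 + p)/(18579 - 14884) + 34113) = (I*√1218 - 43790)/((-22464 - 7490)/(18579 - 14884) + 34113) = (-43790 + I*√1218)/(-29954/3695 + 34113) = (-43790 + I*√1218)/(126017581/3695) = (-43790 + I*√1218)*(3695/126017581) = -161804050/126017581 + 3695*I*√1218/126017581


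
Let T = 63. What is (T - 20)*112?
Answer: 4816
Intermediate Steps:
(T - 20)*112 = (63 - 20)*112 = 43*112 = 4816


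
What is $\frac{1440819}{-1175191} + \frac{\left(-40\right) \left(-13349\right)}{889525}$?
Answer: $- \frac{18689700989}{29867479265} \approx -0.62575$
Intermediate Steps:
$\frac{1440819}{-1175191} + \frac{\left(-40\right) \left(-13349\right)}{889525} = 1440819 \left(- \frac{1}{1175191}\right) + 533960 \cdot \frac{1}{889525} = - \frac{1440819}{1175191} + \frac{15256}{25415} = - \frac{18689700989}{29867479265}$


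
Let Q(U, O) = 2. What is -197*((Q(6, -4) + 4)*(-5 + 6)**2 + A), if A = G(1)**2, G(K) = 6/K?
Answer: -8274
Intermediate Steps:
A = 36 (A = (6/1)**2 = (6*1)**2 = 6**2 = 36)
-197*((Q(6, -4) + 4)*(-5 + 6)**2 + A) = -197*((2 + 4)*(-5 + 6)**2 + 36) = -197*(6*1**2 + 36) = -197*(6*1 + 36) = -197*(6 + 36) = -197*42 = -8274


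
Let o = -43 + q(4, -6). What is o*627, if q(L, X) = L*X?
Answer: -42009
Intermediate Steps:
o = -67 (o = -43 + 4*(-6) = -43 - 24 = -67)
o*627 = -67*627 = -42009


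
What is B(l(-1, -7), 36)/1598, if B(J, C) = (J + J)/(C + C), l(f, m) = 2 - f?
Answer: 1/19176 ≈ 5.2149e-5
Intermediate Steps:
B(J, C) = J/C (B(J, C) = (2*J)/((2*C)) = (2*J)*(1/(2*C)) = J/C)
B(l(-1, -7), 36)/1598 = ((2 - 1*(-1))/36)/1598 = ((2 + 1)*(1/36))*(1/1598) = (3*(1/36))*(1/1598) = (1/12)*(1/1598) = 1/19176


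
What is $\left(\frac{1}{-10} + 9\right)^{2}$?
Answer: $\frac{7921}{100} \approx 79.21$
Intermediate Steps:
$\left(\frac{1}{-10} + 9\right)^{2} = \left(- \frac{1}{10} + 9\right)^{2} = \left(\frac{89}{10}\right)^{2} = \frac{7921}{100}$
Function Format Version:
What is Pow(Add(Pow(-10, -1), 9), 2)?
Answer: Rational(7921, 100) ≈ 79.210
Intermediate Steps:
Pow(Add(Pow(-10, -1), 9), 2) = Pow(Add(Rational(-1, 10), 9), 2) = Pow(Rational(89, 10), 2) = Rational(7921, 100)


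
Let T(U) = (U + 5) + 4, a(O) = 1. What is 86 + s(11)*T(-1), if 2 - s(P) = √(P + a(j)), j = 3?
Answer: 102 - 16*√3 ≈ 74.287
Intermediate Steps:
T(U) = 9 + U (T(U) = (5 + U) + 4 = 9 + U)
s(P) = 2 - √(1 + P) (s(P) = 2 - √(P + 1) = 2 - √(1 + P))
86 + s(11)*T(-1) = 86 + (2 - √(1 + 11))*(9 - 1) = 86 + (2 - √12)*8 = 86 + (2 - 2*√3)*8 = 86 + (16 - 16*√3) = 102 - 16*√3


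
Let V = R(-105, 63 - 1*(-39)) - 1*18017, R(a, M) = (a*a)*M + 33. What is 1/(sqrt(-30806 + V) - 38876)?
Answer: -9719/377566904 - sqrt(67235)/377566904 ≈ -2.6428e-5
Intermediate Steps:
R(a, M) = 33 + M*a**2 (R(a, M) = a**2*M + 33 = M*a**2 + 33 = 33 + M*a**2)
V = 1106566 (V = (33 + (63 - 1*(-39))*(-105)**2) - 1*18017 = (33 + (63 + 39)*11025) - 18017 = (33 + 102*11025) - 18017 = (33 + 1124550) - 18017 = 1124583 - 18017 = 1106566)
1/(sqrt(-30806 + V) - 38876) = 1/(sqrt(-30806 + 1106566) - 38876) = 1/(sqrt(1075760) - 38876) = 1/(4*sqrt(67235) - 38876) = 1/(-38876 + 4*sqrt(67235))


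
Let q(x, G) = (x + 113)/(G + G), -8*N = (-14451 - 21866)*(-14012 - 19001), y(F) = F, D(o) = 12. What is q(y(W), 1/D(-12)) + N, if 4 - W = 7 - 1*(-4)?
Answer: -1198928033/8 ≈ -1.4987e+8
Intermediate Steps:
W = -7 (W = 4 - (7 - 1*(-4)) = 4 - (7 + 4) = 4 - 1*11 = 4 - 11 = -7)
N = -1198933121/8 (N = -(-14451 - 21866)*(-14012 - 19001)/8 = -(-36317)*(-33013)/8 = -1/8*1198933121 = -1198933121/8 ≈ -1.4987e+8)
q(x, G) = (113 + x)/(2*G) (q(x, G) = (113 + x)/((2*G)) = (113 + x)*(1/(2*G)) = (113 + x)/(2*G))
q(y(W), 1/D(-12)) + N = (113 - 7)/(2*(1/12)) - 1198933121/8 = (1/2)*106/(1/12) - 1198933121/8 = (1/2)*12*106 - 1198933121/8 = 636 - 1198933121/8 = -1198928033/8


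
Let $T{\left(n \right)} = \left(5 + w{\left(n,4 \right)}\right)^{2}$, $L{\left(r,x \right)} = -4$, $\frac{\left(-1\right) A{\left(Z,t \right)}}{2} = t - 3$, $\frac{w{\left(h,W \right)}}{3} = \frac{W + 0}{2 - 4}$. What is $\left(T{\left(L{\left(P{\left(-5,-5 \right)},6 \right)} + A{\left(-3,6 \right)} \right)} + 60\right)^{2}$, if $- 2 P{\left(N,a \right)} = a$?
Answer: $3721$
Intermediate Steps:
$P{\left(N,a \right)} = - \frac{a}{2}$
$w{\left(h,W \right)} = - \frac{3 W}{2}$ ($w{\left(h,W \right)} = 3 \frac{W + 0}{2 - 4} = 3 \frac{W}{-2} = 3 W \left(- \frac{1}{2}\right) = 3 \left(- \frac{W}{2}\right) = - \frac{3 W}{2}$)
$A{\left(Z,t \right)} = 6 - 2 t$ ($A{\left(Z,t \right)} = - 2 \left(t - 3\right) = - 2 \left(-3 + t\right) = 6 - 2 t$)
$T{\left(n \right)} = 1$ ($T{\left(n \right)} = \left(5 - 6\right)^{2} = \left(-1\right)^{2} = 1$)
$\left(T{\left(L{\left(P{\left(-5,-5 \right)},6 \right)} + A{\left(-3,6 \right)} \right)} + 60\right)^{2} = \left(1 + 60\right)^{2} = 61^{2} = 3721$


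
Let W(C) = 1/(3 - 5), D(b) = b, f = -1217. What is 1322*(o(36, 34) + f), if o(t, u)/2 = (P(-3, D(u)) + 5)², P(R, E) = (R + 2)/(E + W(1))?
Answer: -6929044870/4489 ≈ -1.5436e+6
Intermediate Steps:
W(C) = -½ (W(C) = 1/(-2) = -½)
P(R, E) = (2 + R)/(-½ + E) (P(R, E) = (R + 2)/(E - ½) = (2 + R)/(-½ + E))
o(t, u) = 2*(5 - 2/(-1 + 2*u))² (o(t, u) = 2*(2*(2 - 3)/(-1 + 2*u) + 5)² = 2*(2*(-1)/(-1 + 2*u) + 5)² = 2*(-2/(-1 + 2*u) + 5)² = 2*(5 - 2/(-1 + 2*u))²)
1322*(o(36, 34) + f) = 1322*(2*(-7 + 10*34)²/(-1 + 2*34)² - 1217) = 1322*(2*(-7 + 340)²/(-1 + 68)² - 1217) = 1322*(2*333²/67² - 1217) = 1322*(2*(1/4489)*110889 - 1217) = 1322*(221778/4489 - 1217) = 1322*(-5241335/4489) = -6929044870/4489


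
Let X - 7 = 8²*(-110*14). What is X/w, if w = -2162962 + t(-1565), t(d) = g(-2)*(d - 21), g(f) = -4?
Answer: 98553/2156618 ≈ 0.045698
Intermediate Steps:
t(d) = 84 - 4*d (t(d) = -4*(d - 21) = -4*(-21 + d) = 84 - 4*d)
w = -2156618 (w = -2162962 + (84 - 4*(-1565)) = -2162962 + (84 + 6260) = -2162962 + 6344 = -2156618)
X = -98553 (X = 7 + 8²*(-110*14) = 7 + 64*(-1540) = 7 - 98560 = -98553)
X/w = -98553/(-2156618) = -98553*(-1/2156618) = 98553/2156618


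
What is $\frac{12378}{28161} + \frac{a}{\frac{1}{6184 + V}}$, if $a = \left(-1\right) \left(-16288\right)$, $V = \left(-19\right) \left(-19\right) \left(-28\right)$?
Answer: $- \frac{599961765218}{9387} \approx -6.3914 \cdot 10^{7}$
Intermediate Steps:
$V = -10108$ ($V = 361 \left(-28\right) = -10108$)
$a = 16288$
$\frac{12378}{28161} + \frac{a}{\frac{1}{6184 + V}} = \frac{12378}{28161} + \frac{16288}{\frac{1}{6184 - 10108}} = 12378 \cdot \frac{1}{28161} + \frac{16288}{\frac{1}{-3924}} = \frac{4126}{9387} + \frac{16288}{- \frac{1}{3924}} = \frac{4126}{9387} + 16288 \left(-3924\right) = \frac{4126}{9387} - 63914112 = - \frac{599961765218}{9387}$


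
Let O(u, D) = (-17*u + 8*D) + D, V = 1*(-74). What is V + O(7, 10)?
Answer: -103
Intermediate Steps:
V = -74
O(u, D) = -17*u + 9*D
V + O(7, 10) = -74 + (-17*7 + 9*10) = -74 + (-119 + 90) = -74 - 29 = -103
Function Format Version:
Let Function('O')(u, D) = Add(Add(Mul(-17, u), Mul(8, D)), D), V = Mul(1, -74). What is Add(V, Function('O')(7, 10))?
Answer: -103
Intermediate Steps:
V = -74
Function('O')(u, D) = Add(Mul(-17, u), Mul(9, D))
Add(V, Function('O')(7, 10)) = Add(-74, Add(Mul(-17, 7), Mul(9, 10))) = Add(-74, Add(-119, 90)) = Add(-74, -29) = -103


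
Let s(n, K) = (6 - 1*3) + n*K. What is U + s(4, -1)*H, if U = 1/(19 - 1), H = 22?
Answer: -395/18 ≈ -21.944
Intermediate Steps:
s(n, K) = 3 + K*n (s(n, K) = (6 - 3) + K*n = 3 + K*n)
U = 1/18 ≈ 0.055556
U + s(4, -1)*H = 1/18 + (3 - 1*4)*22 = 1/18 + (3 - 4)*22 = 1/18 - 1*22 = 1/18 - 22 = -395/18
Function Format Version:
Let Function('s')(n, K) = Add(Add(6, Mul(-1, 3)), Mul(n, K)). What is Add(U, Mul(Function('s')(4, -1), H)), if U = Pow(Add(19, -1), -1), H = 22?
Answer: Rational(-395, 18) ≈ -21.944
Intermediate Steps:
Function('s')(n, K) = Add(3, Mul(K, n)) (Function('s')(n, K) = Add(Add(6, -3), Mul(K, n)) = Add(3, Mul(K, n)))
U = Rational(1, 18) (U = Pow(18, -1) = Rational(1, 18) ≈ 0.055556)
Add(U, Mul(Function('s')(4, -1), H)) = Add(Rational(1, 18), Mul(Add(3, Mul(-1, 4)), 22)) = Add(Rational(1, 18), Mul(Add(3, -4), 22)) = Add(Rational(1, 18), Mul(-1, 22)) = Add(Rational(1, 18), -22) = Rational(-395, 18)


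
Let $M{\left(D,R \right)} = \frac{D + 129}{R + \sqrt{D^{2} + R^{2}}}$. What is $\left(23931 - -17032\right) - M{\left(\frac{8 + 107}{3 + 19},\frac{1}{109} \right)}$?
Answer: $\frac{59049253541}{1441525} - \frac{2953 \sqrt{157126709}}{1441525} \approx 40937.0$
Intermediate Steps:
$M{\left(D,R \right)} = \frac{129 + D}{R + \sqrt{D^{2} + R^{2}}}$
$\left(23931 - -17032\right) - M{\left(\frac{8 + 107}{3 + 19},\frac{1}{109} \right)} = \left(23931 - -17032\right) - \frac{129 + \frac{8 + 107}{3 + 19}}{\frac{1}{109} + \sqrt{\left(\frac{8 + 107}{3 + 19}\right)^{2} + \left(\frac{1}{109}\right)^{2}}} = \left(23931 + 17032\right) - \frac{129 + \frac{115}{22}}{\frac{1}{109} + \sqrt{\left(\frac{115}{22}\right)^{2} + \left(\frac{1}{109}\right)^{2}}} = 40963 - \frac{129 + 115 \cdot \frac{1}{22}}{\frac{1}{109} + \sqrt{\left(115 \cdot \frac{1}{22}\right)^{2} + \frac{1}{11881}}} = 40963 - \frac{129 + \frac{115}{22}}{\frac{1}{109} + \sqrt{\left(\frac{115}{22}\right)^{2} + \frac{1}{11881}}} = 40963 - \frac{1}{\frac{1}{109} + \sqrt{\frac{13225}{484} + \frac{1}{11881}}} \cdot \frac{2953}{22} = 40963 - \frac{1}{\frac{1}{109} + \sqrt{\frac{157126709}{5750404}}} \cdot \frac{2953}{22} = 40963 - \frac{1}{\frac{1}{109} + \frac{\sqrt{157126709}}{2398}} \cdot \frac{2953}{22} = 40963 - \frac{2953}{22 \left(\frac{1}{109} + \frac{\sqrt{157126709}}{2398}\right)}$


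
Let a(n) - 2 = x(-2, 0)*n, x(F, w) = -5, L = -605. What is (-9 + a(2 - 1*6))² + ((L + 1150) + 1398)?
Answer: 2112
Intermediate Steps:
a(n) = 2 - 5*n
(-9 + a(2 - 1*6))² + ((L + 1150) + 1398) = (-9 + (2 - 5*(2 - 1*6)))² + ((-605 + 1150) + 1398) = (-9 + (2 - 5*(2 - 6)))² + (545 + 1398) = (-9 + (2 - 5*(-4)))² + 1943 = (-9 + (2 + 20))² + 1943 = (-9 + 22)² + 1943 = 13² + 1943 = 169 + 1943 = 2112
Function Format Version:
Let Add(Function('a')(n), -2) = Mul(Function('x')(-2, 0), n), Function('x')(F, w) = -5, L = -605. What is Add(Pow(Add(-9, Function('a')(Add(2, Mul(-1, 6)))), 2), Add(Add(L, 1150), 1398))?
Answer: 2112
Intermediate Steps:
Function('a')(n) = Add(2, Mul(-5, n))
Add(Pow(Add(-9, Function('a')(Add(2, Mul(-1, 6)))), 2), Add(Add(L, 1150), 1398)) = Add(Pow(Add(-9, Add(2, Mul(-5, Add(2, Mul(-1, 6))))), 2), Add(Add(-605, 1150), 1398)) = Add(Pow(Add(-9, Add(2, Mul(-5, Add(2, -6)))), 2), Add(545, 1398)) = Add(Pow(Add(-9, Add(2, Mul(-5, -4))), 2), 1943) = Add(Pow(Add(-9, Add(2, 20)), 2), 1943) = Add(Pow(Add(-9, 22), 2), 1943) = Add(Pow(13, 2), 1943) = Add(169, 1943) = 2112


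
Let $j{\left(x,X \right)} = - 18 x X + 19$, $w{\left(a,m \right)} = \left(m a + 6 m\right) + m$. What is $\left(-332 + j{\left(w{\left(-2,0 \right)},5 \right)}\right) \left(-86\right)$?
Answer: $26918$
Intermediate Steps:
$w{\left(a,m \right)} = 7 m + a m$ ($w{\left(a,m \right)} = \left(a m + 6 m\right) + m = \left(6 m + a m\right) + m = 7 m + a m$)
$j{\left(x,X \right)} = 19 - 18 X x$ ($j{\left(x,X \right)} = - 18 X x + 19 = 19 - 18 X x$)
$\left(-332 + j{\left(w{\left(-2,0 \right)},5 \right)}\right) \left(-86\right) = \left(-332 + \left(19 - 90 \cdot 0 \left(7 - 2\right)\right)\right) \left(-86\right) = \left(-332 + \left(19 - 90 \cdot 0 \cdot 5\right)\right) \left(-86\right) = \left(-332 + \left(19 - 90 \cdot 0\right)\right) \left(-86\right) = \left(-332 + \left(19 + 0\right)\right) \left(-86\right) = \left(-332 + 19\right) \left(-86\right) = \left(-313\right) \left(-86\right) = 26918$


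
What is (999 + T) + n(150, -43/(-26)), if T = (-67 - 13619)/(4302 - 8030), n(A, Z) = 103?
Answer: 2060971/1864 ≈ 1105.7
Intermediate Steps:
T = 6843/1864 (T = -13686/(-3728) = -13686*(-1/3728) = 6843/1864 ≈ 3.6711)
(999 + T) + n(150, -43/(-26)) = (999 + 6843/1864) + 103 = 1868979/1864 + 103 = 2060971/1864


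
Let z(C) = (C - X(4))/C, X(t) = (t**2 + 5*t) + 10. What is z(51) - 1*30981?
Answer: -1580026/51 ≈ -30981.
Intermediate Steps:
X(t) = 10 + t**2 + 5*t
z(C) = (-46 + C)/C (z(C) = (C - (10 + 4**2 + 5*4))/C = (C - (10 + 16 + 20))/C = (C - 1*46)/C = (C - 46)/C = (-46 + C)/C)
z(51) - 1*30981 = (-46 + 51)/51 - 1*30981 = (1/51)*5 - 30981 = 5/51 - 30981 = -1580026/51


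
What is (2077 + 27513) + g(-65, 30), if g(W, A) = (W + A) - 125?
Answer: 29430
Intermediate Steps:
g(W, A) = -125 + A + W (g(W, A) = (A + W) - 125 = -125 + A + W)
(2077 + 27513) + g(-65, 30) = (2077 + 27513) + (-125 + 30 - 65) = 29590 - 160 = 29430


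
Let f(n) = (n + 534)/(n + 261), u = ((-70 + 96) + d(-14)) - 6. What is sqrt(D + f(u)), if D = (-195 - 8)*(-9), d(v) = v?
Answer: 3*sqrt(1609743)/89 ≈ 42.767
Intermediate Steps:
D = 1827 (D = -203*(-9) = 1827)
u = 6 (u = ((-70 + 96) - 14) - 6 = (26 - 14) - 6 = 12 - 6 = 6)
f(n) = (534 + n)/(261 + n)
sqrt(D + f(u)) = sqrt(1827 + (534 + 6)/(261 + 6)) = sqrt(1827 + 540/267) = sqrt(1827 + (1/267)*540) = sqrt(1827 + 180/89) = sqrt(162783/89) = 3*sqrt(1609743)/89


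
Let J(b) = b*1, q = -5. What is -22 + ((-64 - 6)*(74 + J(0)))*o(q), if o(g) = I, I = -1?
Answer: 5158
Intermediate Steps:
J(b) = b
o(g) = -1
-22 + ((-64 - 6)*(74 + J(0)))*o(q) = -22 + ((-64 - 6)*(74 + 0))*(-1) = -22 - 70*74*(-1) = -22 - 5180*(-1) = -22 + 5180 = 5158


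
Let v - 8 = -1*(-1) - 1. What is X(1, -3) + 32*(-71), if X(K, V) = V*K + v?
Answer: -2267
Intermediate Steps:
v = 8 (v = 8 + (-1*(-1) - 1) = 8 + (1 - 1) = 8 + 0 = 8)
X(K, V) = 8 + K*V (X(K, V) = V*K + 8 = K*V + 8 = 8 + K*V)
X(1, -3) + 32*(-71) = (8 + 1*(-3)) + 32*(-71) = (8 - 3) - 2272 = 5 - 2272 = -2267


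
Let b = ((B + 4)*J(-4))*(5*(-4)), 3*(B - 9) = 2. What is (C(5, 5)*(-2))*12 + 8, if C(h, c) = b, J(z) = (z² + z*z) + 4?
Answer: 236168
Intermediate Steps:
B = 29/3 (B = 9 + (⅓)*2 = 9 + ⅔ = 29/3 ≈ 9.6667)
J(z) = 4 + 2*z² (J(z) = (z² + z²) + 4 = 2*z² + 4 = 4 + 2*z²)
b = -9840 (b = ((29/3 + 4)*(4 + 2*(-4)²))*(5*(-4)) = (41*(4 + 2*16)/3)*(-20) = (41*(4 + 32)/3)*(-20) = ((41/3)*36)*(-20) = 492*(-20) = -9840)
C(h, c) = -9840
(C(5, 5)*(-2))*12 + 8 = -9840*(-2)*12 + 8 = 19680*12 + 8 = 236160 + 8 = 236168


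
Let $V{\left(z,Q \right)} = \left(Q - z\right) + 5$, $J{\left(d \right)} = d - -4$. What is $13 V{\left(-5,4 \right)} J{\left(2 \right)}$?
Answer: $1092$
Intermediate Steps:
$J{\left(d \right)} = 4 + d$ ($J{\left(d \right)} = d + 4 = 4 + d$)
$V{\left(z,Q \right)} = 5 + Q - z$
$13 V{\left(-5,4 \right)} J{\left(2 \right)} = 13 \left(5 + 4 - -5\right) \left(4 + 2\right) = 13 \left(5 + 4 + 5\right) 6 = 13 \cdot 14 \cdot 6 = 182 \cdot 6 = 1092$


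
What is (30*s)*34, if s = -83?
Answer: -84660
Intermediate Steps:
(30*s)*34 = (30*(-83))*34 = -2490*34 = -84660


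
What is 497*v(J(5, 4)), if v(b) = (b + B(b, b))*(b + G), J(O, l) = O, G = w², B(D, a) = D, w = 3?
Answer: 69580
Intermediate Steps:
G = 9 (G = 3² = 9)
v(b) = 2*b*(9 + b) (v(b) = (b + b)*(b + 9) = (2*b)*(9 + b) = 2*b*(9 + b))
497*v(J(5, 4)) = 497*(2*5*(9 + 5)) = 497*(2*5*14) = 497*140 = 69580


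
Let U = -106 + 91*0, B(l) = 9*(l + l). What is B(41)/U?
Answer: -369/53 ≈ -6.9623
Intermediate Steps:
B(l) = 18*l (B(l) = 9*(2*l) = 18*l)
U = -106 (U = -106 + 0 = -106)
B(41)/U = (18*41)/(-106) = 738*(-1/106) = -369/53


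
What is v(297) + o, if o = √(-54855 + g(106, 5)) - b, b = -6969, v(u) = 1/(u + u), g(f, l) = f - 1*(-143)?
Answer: 4139587/594 + I*√54606 ≈ 6969.0 + 233.68*I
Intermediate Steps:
g(f, l) = 143 + f (g(f, l) = f + 143 = 143 + f)
v(u) = 1/(2*u)
o = 6969 + I*√54606 (o = √(-54855 + (143 + 106)) - 1*(-6969) = √(-54855 + 249) + 6969 = √(-54606) + 6969 = I*√54606 + 6969 = 6969 + I*√54606 ≈ 6969.0 + 233.68*I)
v(297) + o = (½)/297 + (6969 + I*√54606) = (½)*(1/297) + (6969 + I*√54606) = 1/594 + (6969 + I*√54606) = 4139587/594 + I*√54606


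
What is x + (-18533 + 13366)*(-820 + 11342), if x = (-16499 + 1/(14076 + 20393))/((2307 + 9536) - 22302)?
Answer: -19599978430714124/360511271 ≈ -5.4367e+7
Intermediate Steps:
x = 568704030/360511271 (x = (-16499 + 1/34469)/(11843 - 22302) = (-16499 + 1/34469)/(-10459) = -568704030/34469*(-1/10459) = 568704030/360511271 ≈ 1.5775)
x + (-18533 + 13366)*(-820 + 11342) = 568704030/360511271 + (-18533 + 13366)*(-820 + 11342) = 568704030/360511271 - 5167*10522 = 568704030/360511271 - 54367174 = -19599978430714124/360511271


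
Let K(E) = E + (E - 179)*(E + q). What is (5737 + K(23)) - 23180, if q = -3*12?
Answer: -15392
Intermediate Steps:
q = -36
K(E) = E + (-179 + E)*(-36 + E) (K(E) = E + (E - 179)*(E - 36) = E + (-179 + E)*(-36 + E))
(5737 + K(23)) - 23180 = (5737 + (6444 + 23**2 - 214*23)) - 23180 = (5737 + (6444 + 529 - 4922)) - 23180 = (5737 + 2051) - 23180 = 7788 - 23180 = -15392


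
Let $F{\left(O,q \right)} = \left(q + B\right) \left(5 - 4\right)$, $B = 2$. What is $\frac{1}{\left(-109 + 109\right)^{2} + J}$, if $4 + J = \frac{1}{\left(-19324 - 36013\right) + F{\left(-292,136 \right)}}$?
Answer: $- \frac{55199}{220797} \approx -0.25$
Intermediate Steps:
$F{\left(O,q \right)} = 2 + q$ ($F{\left(O,q \right)} = \left(q + 2\right) \left(5 - 4\right) = \left(2 + q\right) 1 = 2 + q$)
$J = - \frac{220797}{55199}$ ($J = -4 + \frac{1}{\left(-19324 - 36013\right) + \left(2 + 136\right)} = -4 + \frac{1}{\left(-19324 - 36013\right) + 138} = -4 + \frac{1}{-55337 + 138} = -4 + \frac{1}{-55199} = -4 - \frac{1}{55199} = - \frac{220797}{55199} \approx -4.0$)
$\frac{1}{\left(-109 + 109\right)^{2} + J} = \frac{1}{\left(-109 + 109\right)^{2} - \frac{220797}{55199}} = \frac{1}{0^{2} - \frac{220797}{55199}} = \frac{1}{0 - \frac{220797}{55199}} = \frac{1}{- \frac{220797}{55199}} = - \frac{55199}{220797}$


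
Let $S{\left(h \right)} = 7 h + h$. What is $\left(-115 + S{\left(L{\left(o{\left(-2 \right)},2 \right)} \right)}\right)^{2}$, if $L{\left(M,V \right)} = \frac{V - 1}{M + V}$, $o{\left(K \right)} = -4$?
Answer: $14161$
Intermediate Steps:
$L{\left(M,V \right)} = \frac{-1 + V}{M + V}$
$S{\left(h \right)} = 8 h$
$\left(-115 + S{\left(L{\left(o{\left(-2 \right)},2 \right)} \right)}\right)^{2} = \left(-115 + 8 \frac{-1 + 2}{-4 + 2}\right)^{2} = \left(-115 + 8 \frac{1}{-2} \cdot 1\right)^{2} = \left(-115 + 8 \left(\left(- \frac{1}{2}\right) 1\right)\right)^{2} = \left(-115 + 8 \left(- \frac{1}{2}\right)\right)^{2} = \left(-115 - 4\right)^{2} = \left(-119\right)^{2} = 14161$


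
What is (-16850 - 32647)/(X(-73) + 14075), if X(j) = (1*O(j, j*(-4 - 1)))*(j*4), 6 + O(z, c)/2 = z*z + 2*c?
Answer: 49497/3520877 ≈ 0.014058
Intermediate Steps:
O(z, c) = -12 + 2*z² + 4*c (O(z, c) = -12 + 2*(z*z + 2*c) = -12 + 2*(z² + 2*c) = -12 + (2*z² + 4*c) = -12 + 2*z² + 4*c)
X(j) = 4*j*(-12 - 20*j + 2*j²) (X(j) = (1*(-12 + 2*j² + 4*(j*(-4 - 1))))*(j*4) = (1*(-12 + 2*j² + 4*(j*(-5))))*(4*j) = (1*(-12 + 2*j² + 4*(-5*j)))*(4*j) = (1*(-12 + 2*j² - 20*j))*(4*j) = (1*(-12 - 20*j + 2*j²))*(4*j) = (-12 - 20*j + 2*j²)*(4*j) = 4*j*(-12 - 20*j + 2*j²))
(-16850 - 32647)/(X(-73) + 14075) = (-16850 - 32647)/(8*(-73)*(-6 + (-73)² - 10*(-73)) + 14075) = -49497/(8*(-73)*(-6 + 5329 + 730) + 14075) = -49497/(8*(-73)*6053 + 14075) = -49497/(-3534952 + 14075) = -49497/(-3520877) = -49497*(-1/3520877) = 49497/3520877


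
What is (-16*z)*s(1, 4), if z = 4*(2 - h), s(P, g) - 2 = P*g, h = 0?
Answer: -768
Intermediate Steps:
s(P, g) = 2 + P*g
z = 8 (z = 4*(2 - 1*0) = 4*(2 + 0) = 4*2 = 8)
(-16*z)*s(1, 4) = (-16*8)*(2 + 1*4) = -128*(2 + 4) = -128*6 = -768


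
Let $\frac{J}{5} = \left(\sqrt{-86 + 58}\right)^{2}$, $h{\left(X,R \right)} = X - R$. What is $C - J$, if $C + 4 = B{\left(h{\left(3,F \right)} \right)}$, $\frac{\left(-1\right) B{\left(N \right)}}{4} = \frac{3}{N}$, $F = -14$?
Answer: $\frac{2300}{17} \approx 135.29$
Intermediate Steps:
$B{\left(N \right)} = - \frac{12}{N}$ ($B{\left(N \right)} = - 4 \frac{3}{N} = - \frac{12}{N}$)
$C = - \frac{80}{17}$ ($C = -4 - \frac{12}{3 - -14} = -4 - \frac{12}{3 + 14} = -4 - \frac{12}{17} = - \frac{80}{17} \approx -4.7059$)
$J = -140$ ($J = 5 \left(\sqrt{-86 + 58}\right)^{2} = 5 \left(\sqrt{-28}\right)^{2} = 5 \left(2 i \sqrt{7}\right)^{2} = 5 \left(-28\right) = -140$)
$C - J = - \frac{80}{17} - -140 = - \frac{80}{17} + 140 = \frac{2300}{17}$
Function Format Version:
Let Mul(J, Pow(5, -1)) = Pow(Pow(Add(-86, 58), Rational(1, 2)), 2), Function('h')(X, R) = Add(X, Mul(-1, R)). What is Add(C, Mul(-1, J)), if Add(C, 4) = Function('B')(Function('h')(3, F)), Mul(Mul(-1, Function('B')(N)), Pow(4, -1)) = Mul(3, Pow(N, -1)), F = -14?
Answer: Rational(2300, 17) ≈ 135.29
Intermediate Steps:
Function('B')(N) = Mul(-12, Pow(N, -1)) (Function('B')(N) = Mul(-4, Mul(3, Pow(N, -1))) = Mul(-12, Pow(N, -1)))
C = Rational(-80, 17) (C = Add(-4, Mul(-12, Pow(Add(3, Mul(-1, -14)), -1))) = Add(-4, Mul(-12, Pow(Add(3, 14), -1))) = Add(-4, Mul(-12, Pow(17, -1))) = Add(-4, Mul(-12, Rational(1, 17))) = Add(-4, Rational(-12, 17)) = Rational(-80, 17) ≈ -4.7059)
J = -140 (J = Mul(5, Pow(Pow(Add(-86, 58), Rational(1, 2)), 2)) = Mul(5, Pow(Pow(-28, Rational(1, 2)), 2)) = Mul(5, Pow(Mul(2, I, Pow(7, Rational(1, 2))), 2)) = Mul(5, -28) = -140)
Add(C, Mul(-1, J)) = Add(Rational(-80, 17), Mul(-1, -140)) = Add(Rational(-80, 17), 140) = Rational(2300, 17)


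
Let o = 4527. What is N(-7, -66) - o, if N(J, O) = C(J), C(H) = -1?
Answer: -4528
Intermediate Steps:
N(J, O) = -1
N(-7, -66) - o = -1 - 1*4527 = -1 - 4527 = -4528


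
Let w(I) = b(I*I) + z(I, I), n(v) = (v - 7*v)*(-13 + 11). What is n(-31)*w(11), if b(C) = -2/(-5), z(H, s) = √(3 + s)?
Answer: -744/5 - 372*√14 ≈ -1540.7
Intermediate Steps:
b(C) = ⅖ (b(C) = -2*(-⅕) = ⅖)
n(v) = 12*v (n(v) = -6*v*(-2) = 12*v)
w(I) = ⅖ + √(3 + I)
n(-31)*w(11) = (12*(-31))*(⅖ + √(3 + 11)) = -372*(⅖ + √14) = -744/5 - 372*√14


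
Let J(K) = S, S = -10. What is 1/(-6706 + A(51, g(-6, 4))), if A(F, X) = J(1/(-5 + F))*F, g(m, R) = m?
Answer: -1/7216 ≈ -0.00013858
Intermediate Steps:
J(K) = -10
A(F, X) = -10*F
1/(-6706 + A(51, g(-6, 4))) = 1/(-6706 - 10*51) = 1/(-6706 - 510) = 1/(-7216) = -1/7216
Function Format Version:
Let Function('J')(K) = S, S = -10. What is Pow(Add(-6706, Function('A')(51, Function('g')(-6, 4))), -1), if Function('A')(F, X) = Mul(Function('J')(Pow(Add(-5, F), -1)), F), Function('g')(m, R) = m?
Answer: Rational(-1, 7216) ≈ -0.00013858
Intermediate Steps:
Function('J')(K) = -10
Function('A')(F, X) = Mul(-10, F)
Pow(Add(-6706, Function('A')(51, Function('g')(-6, 4))), -1) = Pow(Add(-6706, Mul(-10, 51)), -1) = Pow(Add(-6706, -510), -1) = Pow(-7216, -1) = Rational(-1, 7216)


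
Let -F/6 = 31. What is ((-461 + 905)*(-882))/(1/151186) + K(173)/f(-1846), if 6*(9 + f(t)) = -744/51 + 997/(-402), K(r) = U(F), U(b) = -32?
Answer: -28755057882034800/485681 ≈ -5.9206e+10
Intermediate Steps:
F = -186 (F = -6*31 = -186)
K(r) = -32
f(t) = -485681/41004 (f(t) = -9 + (-744/51 + 997/(-402))/6 = -9 + (-744*1/51 + 997*(-1/402))/6 = -9 + (-248/17 - 997/402)/6 = -9 + (⅙)*(-116645/6834) = -9 - 116645/41004 = -485681/41004)
((-461 + 905)*(-882))/(1/151186) + K(173)/f(-1846) = ((-461 + 905)*(-882))/(1/151186) - 32/(-485681/41004) = (444*(-882))/(1/151186) - 32*(-41004/485681) = -391608*151186 + 1312128/485681 = -59205647088 + 1312128/485681 = -28755057882034800/485681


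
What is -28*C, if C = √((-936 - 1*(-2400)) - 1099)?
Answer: -28*√365 ≈ -534.94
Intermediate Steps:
C = √365 (C = √((-936 + 2400) - 1099) = √(1464 - 1099) = √365 ≈ 19.105)
-28*C = -28*√365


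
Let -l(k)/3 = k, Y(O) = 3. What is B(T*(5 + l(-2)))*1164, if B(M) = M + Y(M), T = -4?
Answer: -47724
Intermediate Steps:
l(k) = -3*k
B(M) = 3 + M (B(M) = M + 3 = 3 + M)
B(T*(5 + l(-2)))*1164 = (3 - 4*(5 - 3*(-2)))*1164 = (3 - 4*(5 + 6))*1164 = (3 - 4*11)*1164 = (3 - 44)*1164 = -41*1164 = -47724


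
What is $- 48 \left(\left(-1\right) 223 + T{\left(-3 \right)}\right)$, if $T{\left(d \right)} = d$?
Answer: $10848$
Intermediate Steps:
$- 48 \left(\left(-1\right) 223 + T{\left(-3 \right)}\right) = - 48 \left(\left(-1\right) 223 - 3\right) = - 48 \left(-223 - 3\right) = \left(-48\right) \left(-226\right) = 10848$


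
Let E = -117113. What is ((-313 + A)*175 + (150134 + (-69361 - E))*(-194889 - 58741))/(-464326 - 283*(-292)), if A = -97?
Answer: 5018989793/38169 ≈ 1.3149e+5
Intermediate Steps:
((-313 + A)*175 + (150134 + (-69361 - E))*(-194889 - 58741))/(-464326 - 283*(-292)) = ((-313 - 97)*175 + (150134 + (-69361 - 1*(-117113)))*(-194889 - 58741))/(-464326 - 283*(-292)) = (-410*175 + (150134 + (-69361 + 117113))*(-253630))/(-464326 + 82636) = (-71750 + (150134 + 47752)*(-253630))/(-381690) = (-71750 + 197886*(-253630))*(-1/381690) = (-71750 - 50189826180)*(-1/381690) = -50189897930*(-1/381690) = 5018989793/38169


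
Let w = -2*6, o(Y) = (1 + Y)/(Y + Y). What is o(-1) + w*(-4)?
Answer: 48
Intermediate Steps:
o(Y) = (1 + Y)/(2*Y) (o(Y) = (1 + Y)/((2*Y)) = (1 + Y)*(1/(2*Y)) = (1 + Y)/(2*Y))
w = -12
o(-1) + w*(-4) = (½)*(1 - 1)/(-1) - 12*(-4) = (½)*(-1)*0 + 48 = 0 + 48 = 48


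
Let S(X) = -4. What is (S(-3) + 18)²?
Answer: 196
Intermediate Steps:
(S(-3) + 18)² = (-4 + 18)² = 14² = 196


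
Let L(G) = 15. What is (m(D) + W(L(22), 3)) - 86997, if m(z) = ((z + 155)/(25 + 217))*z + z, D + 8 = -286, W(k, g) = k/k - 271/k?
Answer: -158157646/1815 ≈ -87139.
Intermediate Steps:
W(k, g) = 1 - 271/k
D = -294 (D = -8 - 286 = -294)
m(z) = z + z*(155/242 + z/242) (m(z) = ((155 + z)/242)*z + z = ((155 + z)*(1/242))*z + z = (155/242 + z/242)*z + z = z*(155/242 + z/242) + z = z + z*(155/242 + z/242))
(m(D) + W(L(22), 3)) - 86997 = ((1/242)*(-294)*(397 - 294) + (-271 + 15)/15) - 86997 = ((1/242)*(-294)*103 + (1/15)*(-256)) - 86997 = (-15141/121 - 256/15) - 86997 = -258091/1815 - 86997 = -158157646/1815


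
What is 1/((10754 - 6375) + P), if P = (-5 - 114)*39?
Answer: -1/262 ≈ -0.0038168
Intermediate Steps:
P = -4641 (P = -119*39 = -4641)
1/((10754 - 6375) + P) = 1/((10754 - 6375) - 4641) = 1/(4379 - 4641) = 1/(-262) = -1/262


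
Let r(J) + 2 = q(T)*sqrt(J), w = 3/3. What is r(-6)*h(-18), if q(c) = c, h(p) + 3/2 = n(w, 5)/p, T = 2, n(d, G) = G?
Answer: 32/9 - 32*I*sqrt(6)/9 ≈ 3.5556 - 8.7093*I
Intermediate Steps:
w = 1 (w = 3*(1/3) = 1)
h(p) = -3/2 + 5/p
r(J) = -2 + 2*sqrt(J)
r(-6)*h(-18) = (-2 + 2*sqrt(-6))*(-3/2 + 5/(-18)) = (-2 + 2*(I*sqrt(6)))*(-3/2 + 5*(-1/18)) = (-2 + 2*I*sqrt(6))*(-3/2 - 5/18) = (-2 + 2*I*sqrt(6))*(-16/9) = 32/9 - 32*I*sqrt(6)/9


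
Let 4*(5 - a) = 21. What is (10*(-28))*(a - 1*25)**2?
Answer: -357035/2 ≈ -1.7852e+5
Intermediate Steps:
a = -1/4 (a = 5 - 1/4*21 = 5 - 21/4 = -1/4 ≈ -0.25000)
(10*(-28))*(a - 1*25)**2 = (10*(-28))*(-1/4 - 1*25)**2 = -280*(-1/4 - 25)**2 = -280*(-101/4)**2 = -280*10201/16 = -357035/2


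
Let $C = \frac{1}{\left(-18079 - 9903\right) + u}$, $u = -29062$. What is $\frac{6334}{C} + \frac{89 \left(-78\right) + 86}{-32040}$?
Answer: $- \frac{1447073366623}{4005} \approx -3.6132 \cdot 10^{8}$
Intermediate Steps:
$C = - \frac{1}{57044}$ ($C = \frac{1}{\left(-18079 - 9903\right) - 29062} = \frac{1}{-27982 - 29062} = \frac{1}{-57044} = - \frac{1}{57044} \approx -1.753 \cdot 10^{-5}$)
$\frac{6334}{C} + \frac{89 \left(-78\right) + 86}{-32040} = \frac{6334}{- \frac{1}{57044}} + \frac{89 \left(-78\right) + 86}{-32040} = 6334 \left(-57044\right) + \left(-6942 + 86\right) \left(- \frac{1}{32040}\right) = -361316696 - - \frac{857}{4005} = -361316696 + \frac{857}{4005} = - \frac{1447073366623}{4005}$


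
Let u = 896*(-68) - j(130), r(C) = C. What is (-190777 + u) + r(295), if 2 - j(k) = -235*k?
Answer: -281962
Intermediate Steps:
j(k) = 2 + 235*k (j(k) = 2 - (-235)*k = 2 + 235*k)
u = -91480 (u = 896*(-68) - (2 + 235*130) = -60928 - (2 + 30550) = -60928 - 1*30552 = -60928 - 30552 = -91480)
(-190777 + u) + r(295) = (-190777 - 91480) + 295 = -282257 + 295 = -281962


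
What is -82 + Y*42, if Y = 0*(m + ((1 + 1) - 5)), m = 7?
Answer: -82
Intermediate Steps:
Y = 0 (Y = 0*(7 + ((1 + 1) - 5)) = 0*(7 + (2 - 5)) = 0*(7 - 3) = 0*4 = 0)
-82 + Y*42 = -82 + 0*42 = -82 + 0 = -82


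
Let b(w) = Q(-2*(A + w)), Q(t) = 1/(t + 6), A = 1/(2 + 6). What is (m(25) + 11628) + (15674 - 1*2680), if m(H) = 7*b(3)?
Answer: 24594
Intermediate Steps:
A = ⅛ (A = 1/8 = ⅛ ≈ 0.12500)
Q(t) = 1/(6 + t)
b(w) = 1/(23/4 - 2*w) (b(w) = 1/(6 - 2*(⅛ + w)) = 1/(6 + (-¼ - 2*w)) = 1/(23/4 - 2*w))
m(H) = -28 (m(H) = 7*(-4/(-23 + 8*3)) = 7*(-4/(-23 + 24)) = 7*(-4/1) = 7*(-4*1) = 7*(-4) = -28)
(m(25) + 11628) + (15674 - 1*2680) = (-28 + 11628) + (15674 - 1*2680) = 11600 + (15674 - 2680) = 11600 + 12994 = 24594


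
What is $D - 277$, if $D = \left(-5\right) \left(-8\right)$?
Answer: $-237$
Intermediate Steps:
$D = 40$
$D - 277 = 40 - 277 = -237$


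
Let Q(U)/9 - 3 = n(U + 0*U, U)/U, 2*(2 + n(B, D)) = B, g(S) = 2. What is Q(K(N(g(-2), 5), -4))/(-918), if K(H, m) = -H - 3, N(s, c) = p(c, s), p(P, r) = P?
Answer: -5/136 ≈ -0.036765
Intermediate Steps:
n(B, D) = -2 + B/2
N(s, c) = c
K(H, m) = -3 - H
Q(U) = 27 + 9*(-2 + U/2)/U (Q(U) = 27 + 9*((-2 + (U + 0*U)/2)/U) = 27 + 9*((-2 + (U + 0)/2)/U) = 27 + 9*((-2 + U/2)/U) = 27 + 9*(-2 + U/2)/U)
Q(K(N(g(-2), 5), -4))/(-918) = (63/2 - 18/(-3 - 1*5))/(-918) = (63/2 - 18/(-3 - 5))*(-1/918) = (63/2 - 18/(-8))*(-1/918) = (63/2 - 18*(-⅛))*(-1/918) = (63/2 + 9/4)*(-1/918) = (135/4)*(-1/918) = -5/136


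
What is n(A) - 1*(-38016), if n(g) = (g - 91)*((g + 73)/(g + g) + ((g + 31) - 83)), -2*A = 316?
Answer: 28515531/316 ≈ 90239.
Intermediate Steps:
A = -158 (A = -½*316 = -158)
n(g) = (-91 + g)*(-52 + g + (73 + g)/(2*g)) (n(g) = (-91 + g)*((73 + g)/((2*g)) + ((31 + g) - 83)) = (-91 + g)*((73 + g)*(1/(2*g)) + (-52 + g)) = (-91 + g)*((73 + g)/(2*g) + (-52 + g)) = (-91 + g)*(-52 + g + (73 + g)/(2*g)))
n(A) - 1*(-38016) = (4723 + (-158)² - 6643/2/(-158) - 285/2*(-158)) - 1*(-38016) = (4723 + 24964 - 6643/2*(-1/158) + 22515) + 38016 = (4723 + 24964 + 6643/316 + 22515) + 38016 = 16502475/316 + 38016 = 28515531/316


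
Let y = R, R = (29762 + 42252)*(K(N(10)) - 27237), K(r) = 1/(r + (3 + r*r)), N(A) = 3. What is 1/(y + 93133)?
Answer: -15/29420210761 ≈ -5.0985e-10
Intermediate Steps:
K(r) = 1/(3 + r + r²) (K(r) = 1/(r + (3 + r²)) = 1/(3 + r + r²))
R = -29421607756/15 (R = (29762 + 42252)*(1/(3 + 3 + 3²) - 27237) = 72014*(1/(3 + 3 + 9) - 27237) = 72014*(1/15 - 27237) = 72014*(-408554/15) = -29421607756/15 ≈ -1.9614e+9)
y = -29421607756/15 ≈ -1.9614e+9
1/(y + 93133) = 1/(-29421607756/15 + 93133) = 1/(-29420210761/15) = -15/29420210761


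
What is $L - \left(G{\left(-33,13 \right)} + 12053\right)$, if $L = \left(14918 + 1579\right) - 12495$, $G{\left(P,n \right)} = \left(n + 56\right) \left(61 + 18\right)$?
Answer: $-13502$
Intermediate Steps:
$G{\left(P,n \right)} = 4424 + 79 n$ ($G{\left(P,n \right)} = \left(56 + n\right) 79 = 4424 + 79 n$)
$L = 4002$ ($L = 16497 - 12495 = 4002$)
$L - \left(G{\left(-33,13 \right)} + 12053\right) = 4002 - \left(\left(4424 + 79 \cdot 13\right) + 12053\right) = 4002 - \left(\left(4424 + 1027\right) + 12053\right) = 4002 - \left(5451 + 12053\right) = 4002 - 17504 = -13502$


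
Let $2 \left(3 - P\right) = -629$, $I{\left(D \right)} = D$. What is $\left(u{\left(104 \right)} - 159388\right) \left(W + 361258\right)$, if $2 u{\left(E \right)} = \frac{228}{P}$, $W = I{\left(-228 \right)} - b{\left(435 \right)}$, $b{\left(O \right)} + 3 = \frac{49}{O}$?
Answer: $- \frac{15895141181060512}{276225} \approx -5.7544 \cdot 10^{10}$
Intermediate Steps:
$b{\left(O \right)} = -3 + \frac{49}{O}$
$W = - \frac{97924}{435}$ ($W = -228 - \left(-3 + \frac{49}{435}\right) = -228 - - \frac{1256}{435} = -228 + \frac{1256}{435} = - \frac{97924}{435} \approx -225.11$)
$P = \frac{635}{2}$ ($P = 3 - - \frac{629}{2} = 3 + \frac{629}{2} = \frac{635}{2} \approx 317.5$)
$u{\left(E \right)} = \frac{228}{635}$ ($u{\left(E \right)} = \frac{228 \frac{1}{\frac{635}{2}}}{2} = \frac{228 \cdot \frac{2}{635}}{2} = \frac{1}{2} \cdot \frac{456}{635} = \frac{228}{635}$)
$\left(u{\left(104 \right)} - 159388\right) \left(W + 361258\right) = \left(\frac{228}{635} - 159388\right) \left(- \frac{97924}{435} + 361258\right) = \left(- \frac{101211152}{635}\right) \frac{157049306}{435} = - \frac{15895141181060512}{276225}$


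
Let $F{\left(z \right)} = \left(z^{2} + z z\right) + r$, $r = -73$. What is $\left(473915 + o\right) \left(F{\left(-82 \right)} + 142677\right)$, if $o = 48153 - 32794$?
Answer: $76352186248$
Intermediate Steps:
$o = 15359$ ($o = 48153 - 32794 = 15359$)
$F{\left(z \right)} = -73 + 2 z^{2}$ ($F{\left(z \right)} = \left(z^{2} + z z\right) - 73 = \left(z^{2} + z^{2}\right) - 73 = 2 z^{2} - 73 = -73 + 2 z^{2}$)
$\left(473915 + o\right) \left(F{\left(-82 \right)} + 142677\right) = \left(473915 + 15359\right) \left(\left(-73 + 2 \left(-82\right)^{2}\right) + 142677\right) = 489274 \left(\left(-73 + 2 \cdot 6724\right) + 142677\right) = 489274 \left(\left(-73 + 13448\right) + 142677\right) = 489274 \left(13375 + 142677\right) = 489274 \cdot 156052 = 76352186248$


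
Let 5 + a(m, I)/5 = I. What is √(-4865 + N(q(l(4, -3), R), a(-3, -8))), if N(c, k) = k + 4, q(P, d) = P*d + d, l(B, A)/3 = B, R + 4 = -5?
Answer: I*√4926 ≈ 70.185*I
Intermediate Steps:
R = -9 (R = -4 - 5 = -9)
l(B, A) = 3*B
a(m, I) = -25 + 5*I
q(P, d) = d + P*d
N(c, k) = 4 + k
√(-4865 + N(q(l(4, -3), R), a(-3, -8))) = √(-4865 + (4 + (-25 + 5*(-8)))) = √(-4865 + (4 + (-25 - 40))) = √(-4865 + (4 - 65)) = √(-4865 - 61) = √(-4926) = I*√4926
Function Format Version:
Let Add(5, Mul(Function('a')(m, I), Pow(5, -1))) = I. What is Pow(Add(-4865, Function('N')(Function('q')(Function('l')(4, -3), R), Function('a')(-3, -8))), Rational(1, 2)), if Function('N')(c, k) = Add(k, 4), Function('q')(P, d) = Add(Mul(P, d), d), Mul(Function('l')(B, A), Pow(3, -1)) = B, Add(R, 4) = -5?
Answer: Mul(I, Pow(4926, Rational(1, 2))) ≈ Mul(70.185, I)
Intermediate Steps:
R = -9 (R = Add(-4, -5) = -9)
Function('l')(B, A) = Mul(3, B)
Function('a')(m, I) = Add(-25, Mul(5, I))
Function('q')(P, d) = Add(d, Mul(P, d))
Function('N')(c, k) = Add(4, k)
Pow(Add(-4865, Function('N')(Function('q')(Function('l')(4, -3), R), Function('a')(-3, -8))), Rational(1, 2)) = Pow(Add(-4865, Add(4, Add(-25, Mul(5, -8)))), Rational(1, 2)) = Pow(Add(-4865, Add(4, Add(-25, -40))), Rational(1, 2)) = Pow(Add(-4865, Add(4, -65)), Rational(1, 2)) = Pow(Add(-4865, -61), Rational(1, 2)) = Pow(-4926, Rational(1, 2)) = Mul(I, Pow(4926, Rational(1, 2)))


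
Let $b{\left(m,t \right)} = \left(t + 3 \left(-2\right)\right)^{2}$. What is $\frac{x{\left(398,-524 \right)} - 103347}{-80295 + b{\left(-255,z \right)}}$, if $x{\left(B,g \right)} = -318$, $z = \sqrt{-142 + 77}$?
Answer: $\frac{2081696865}{1612988584} - \frac{310995 i \sqrt{65}}{1612988584} \approx 1.2906 - 0.0015545 i$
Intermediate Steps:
$z = i \sqrt{65}$ ($z = \sqrt{-65} = i \sqrt{65} \approx 8.0623 i$)
$b{\left(m,t \right)} = \left(-6 + t\right)^{2}$ ($b{\left(m,t \right)} = \left(t - 6\right)^{2} = \left(-6 + t\right)^{2}$)
$\frac{x{\left(398,-524 \right)} - 103347}{-80295 + b{\left(-255,z \right)}} = \frac{-318 - 103347}{-80295 + \left(-6 + i \sqrt{65}\right)^{2}} = - \frac{103665}{-80295 + \left(-6 + i \sqrt{65}\right)^{2}}$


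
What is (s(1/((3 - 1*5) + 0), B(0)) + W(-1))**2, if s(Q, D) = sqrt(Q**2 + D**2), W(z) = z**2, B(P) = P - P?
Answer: 9/4 ≈ 2.2500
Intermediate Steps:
B(P) = 0
s(Q, D) = sqrt(D**2 + Q**2)
(s(1/((3 - 1*5) + 0), B(0)) + W(-1))**2 = (sqrt(0**2 + (1/((3 - 1*5) + 0))**2) + (-1)**2)**2 = (sqrt(0 + (1/((3 - 5) + 0))**2) + 1)**2 = (sqrt(0 + (1/(-2 + 0))**2) + 1)**2 = (sqrt(0 + (1/(-2))**2) + 1)**2 = (sqrt(0 + (-1/2)**2) + 1)**2 = (sqrt(0 + 1/4) + 1)**2 = (sqrt(1/4) + 1)**2 = (1/2 + 1)**2 = (3/2)**2 = 9/4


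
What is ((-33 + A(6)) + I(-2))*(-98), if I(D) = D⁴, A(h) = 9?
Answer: 784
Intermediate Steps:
((-33 + A(6)) + I(-2))*(-98) = ((-33 + 9) + (-2)⁴)*(-98) = (-24 + 16)*(-98) = -8*(-98) = 784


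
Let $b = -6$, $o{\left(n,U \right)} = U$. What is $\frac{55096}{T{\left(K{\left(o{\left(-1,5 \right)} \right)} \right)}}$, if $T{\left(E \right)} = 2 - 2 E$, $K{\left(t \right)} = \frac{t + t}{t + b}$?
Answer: $\frac{27548}{11} \approx 2504.4$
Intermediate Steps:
$K{\left(t \right)} = \frac{2 t}{-6 + t}$ ($K{\left(t \right)} = \frac{t + t}{t - 6} = \frac{2 t}{-6 + t}$)
$\frac{55096}{T{\left(K{\left(o{\left(-1,5 \right)} \right)} \right)}} = \frac{55096}{2 - 2 \cdot 2 \cdot 5 \frac{1}{-6 + 5}} = \frac{55096}{2 - 2 \cdot 2 \cdot 5 \frac{1}{-1}} = \frac{55096}{2 - 2 \cdot 2 \cdot 5 \left(-1\right)} = \frac{55096}{2 - -20} = \frac{55096}{2 + 20} = \frac{55096}{22} = 55096 \cdot \frac{1}{22} = \frac{27548}{11}$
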